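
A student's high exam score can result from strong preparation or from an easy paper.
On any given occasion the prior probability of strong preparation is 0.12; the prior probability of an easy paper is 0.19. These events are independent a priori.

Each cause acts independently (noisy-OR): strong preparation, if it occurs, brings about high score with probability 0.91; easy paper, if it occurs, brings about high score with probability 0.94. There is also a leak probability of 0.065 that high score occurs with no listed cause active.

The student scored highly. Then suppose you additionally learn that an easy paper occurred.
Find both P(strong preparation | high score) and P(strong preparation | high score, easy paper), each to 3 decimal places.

P(strong preparation | high score) ≈ 0.354; P(strong preparation | high score, easy paper) ≈ 0.126

Under noisy-OR, P(high score | causes) = 1 − (1−0.065)·∏(1−qᵢ) over the active causes.
P(high score) = 0.065·0.88·0.81 + 0.9439·0.88·0.19 + 0.91585·0.12·0.81 + 0.994951·0.12·0.19 = 0.046332 + 0.157820 + 0.089021 + 0.022685 = 0.315858
Restricting to configurations with strong preparation present: 0.089021 + 0.022685 = 0.111706.
Hence the posterior is 0.111706/0.315858 ≈ 0.354.

Now condition on the additional information:
By total probability over both values of strong preparation:
  P(high score | easy paper) = 0.9439*0.88 + 0.994951*0.12
        = 0.830632 + 0.119394 = 0.950026
Configurations with strong preparation contribute 0.119394, so
  P(strong preparation | high score, easy paper) = 0.119394 / 0.950026 ≈ 0.126
This is intercausal reasoning (explaining away): once easy paper accounts for the high score, strong preparation becomes less likely.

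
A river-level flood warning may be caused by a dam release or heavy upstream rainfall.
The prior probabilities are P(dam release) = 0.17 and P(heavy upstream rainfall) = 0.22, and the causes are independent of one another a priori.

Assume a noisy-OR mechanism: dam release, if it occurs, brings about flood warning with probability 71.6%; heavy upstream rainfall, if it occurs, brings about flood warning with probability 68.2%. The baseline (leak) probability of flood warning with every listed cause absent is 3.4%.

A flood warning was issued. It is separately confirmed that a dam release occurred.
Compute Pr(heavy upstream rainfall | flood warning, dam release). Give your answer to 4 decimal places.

Under noisy-OR, P(flood warning | causes) = 1 − (1−0.034)·∏(1−qᵢ) over the active causes.
Weight on heavy upstream rainfall=true, given the evidence: 0.912759×0.22 = 0.200807
Normalizer over all consistent configurations: 0.725656×0.78 + 0.912759×0.22 = 0.766819
P(heavy upstream rainfall | flood warning, dam release) = 0.200807/0.766819 ≈ 0.2619

Pr(heavy upstream rainfall | flood warning, dam release) ≈ 0.2619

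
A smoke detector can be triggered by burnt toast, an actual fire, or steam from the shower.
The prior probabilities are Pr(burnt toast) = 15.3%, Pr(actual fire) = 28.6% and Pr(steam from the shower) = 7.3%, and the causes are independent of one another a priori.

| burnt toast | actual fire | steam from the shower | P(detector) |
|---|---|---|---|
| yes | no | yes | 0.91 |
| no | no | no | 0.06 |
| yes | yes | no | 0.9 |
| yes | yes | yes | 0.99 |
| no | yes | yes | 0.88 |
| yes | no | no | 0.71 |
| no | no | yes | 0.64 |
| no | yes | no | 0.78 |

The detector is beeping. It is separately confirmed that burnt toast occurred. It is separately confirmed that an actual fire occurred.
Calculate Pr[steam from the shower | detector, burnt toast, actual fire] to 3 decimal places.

Pr[steam from the shower | detector, burnt toast, actual fire] ≈ 0.080

P(detector | burnt toast, actual fire) = 0.9*0.927 + 0.99*0.073 = 0.834300 + 0.072270 = 0.906570
Restricting to configurations with steam from the shower present: 0.99*0.073 = 0.072270.
Hence the posterior is 0.072270/0.906570 ≈ 0.080.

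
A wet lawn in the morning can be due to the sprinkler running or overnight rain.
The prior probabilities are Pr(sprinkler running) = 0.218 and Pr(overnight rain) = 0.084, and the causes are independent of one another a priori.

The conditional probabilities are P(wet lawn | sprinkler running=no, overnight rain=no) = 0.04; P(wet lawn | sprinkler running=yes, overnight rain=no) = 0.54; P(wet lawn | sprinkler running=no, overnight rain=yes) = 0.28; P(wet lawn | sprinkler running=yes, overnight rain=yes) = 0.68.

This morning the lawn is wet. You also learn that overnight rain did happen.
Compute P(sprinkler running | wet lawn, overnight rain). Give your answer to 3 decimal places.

Numerator (weight on configurations with sprinkler running): 0.68·0.218 = 0.148240
Denominator P(wet lawn | overnight rain): 0.28·0.782 + 0.68·0.218 = 0.367200
Posterior = 0.148240 / 0.367200 ≈ 0.404

P(sprinkler running | wet lawn, overnight rain) ≈ 0.404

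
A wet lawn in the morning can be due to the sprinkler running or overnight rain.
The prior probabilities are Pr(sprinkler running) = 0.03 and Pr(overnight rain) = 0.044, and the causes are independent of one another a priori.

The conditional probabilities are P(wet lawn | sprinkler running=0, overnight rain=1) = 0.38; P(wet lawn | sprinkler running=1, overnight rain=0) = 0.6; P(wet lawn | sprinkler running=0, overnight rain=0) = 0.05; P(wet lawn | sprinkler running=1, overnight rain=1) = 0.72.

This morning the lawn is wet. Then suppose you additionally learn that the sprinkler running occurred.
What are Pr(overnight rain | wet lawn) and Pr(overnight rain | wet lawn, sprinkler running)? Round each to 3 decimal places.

Pr(overnight rain | wet lawn) ≈ 0.213; Pr(overnight rain | wet lawn, sprinkler running) ≈ 0.052

By total probability over the 4 (sprinkler running, overnight rain) configurations:
  P(wet lawn) = 0.05*0.97*0.956 + 0.38*0.97*0.044 + 0.6*0.03*0.956 + 0.72*0.03*0.044
        = 0.046366 + 0.016218 + 0.017208 + 0.000950 = 0.080742
Keeping only the overnight rain-present terms gives 0.017168, so
  P(overnight rain | wet lawn) = 0.017168 / 0.080742 ≈ 0.213

Now also conditioning on sprinkler running=true:
Numerator (weight on configurations with overnight rain): 0.72*0.044 = 0.031680
Denominator P(wet lawn | sprinkler running): 0.6*0.956 + 0.72*0.044 = 0.605280
Posterior = 0.031680 / 0.605280 ≈ 0.052
The drop from 0.213 to 0.052 is the explaining-away (discounting) effect.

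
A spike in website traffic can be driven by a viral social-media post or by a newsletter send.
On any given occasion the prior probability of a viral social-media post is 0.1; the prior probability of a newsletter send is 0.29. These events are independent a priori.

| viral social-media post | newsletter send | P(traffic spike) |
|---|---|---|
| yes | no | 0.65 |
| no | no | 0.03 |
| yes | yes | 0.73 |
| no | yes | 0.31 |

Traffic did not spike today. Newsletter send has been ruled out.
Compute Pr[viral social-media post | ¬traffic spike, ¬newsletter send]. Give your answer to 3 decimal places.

P(¬traffic spike | ¬newsletter send) = 0.97×0.9 + 0.35×0.1 = 0.873000 + 0.035000 = 0.908000
The viral social-media post-present share is 0.35×0.1 = 0.035000.
P(viral social-media post | ¬traffic spike, ¬newsletter send) = 0.035000 / 0.908000 ≈ 0.039

Pr[viral social-media post | ¬traffic spike, ¬newsletter send] ≈ 0.039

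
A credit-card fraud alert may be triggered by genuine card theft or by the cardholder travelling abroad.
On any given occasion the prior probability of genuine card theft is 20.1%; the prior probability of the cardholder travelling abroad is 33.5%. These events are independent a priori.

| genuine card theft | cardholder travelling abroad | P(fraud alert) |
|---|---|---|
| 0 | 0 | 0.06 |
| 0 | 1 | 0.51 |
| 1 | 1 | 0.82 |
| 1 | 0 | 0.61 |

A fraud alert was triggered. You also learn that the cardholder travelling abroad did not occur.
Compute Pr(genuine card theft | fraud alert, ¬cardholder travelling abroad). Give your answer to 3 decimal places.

Pr(genuine card theft | fraud alert, ¬cardholder travelling abroad) ≈ 0.719

By total probability over both values of genuine card theft:
  P(fraud alert | ¬cardholder travelling abroad) = 0.06×0.799 + 0.61×0.201
        = 0.047940 + 0.122610 = 0.170550
Keeping only the genuine card theft-present terms gives 0.122610, so
  P(genuine card theft | fraud alert, ¬cardholder travelling abroad) = 0.122610 / 0.170550 ≈ 0.719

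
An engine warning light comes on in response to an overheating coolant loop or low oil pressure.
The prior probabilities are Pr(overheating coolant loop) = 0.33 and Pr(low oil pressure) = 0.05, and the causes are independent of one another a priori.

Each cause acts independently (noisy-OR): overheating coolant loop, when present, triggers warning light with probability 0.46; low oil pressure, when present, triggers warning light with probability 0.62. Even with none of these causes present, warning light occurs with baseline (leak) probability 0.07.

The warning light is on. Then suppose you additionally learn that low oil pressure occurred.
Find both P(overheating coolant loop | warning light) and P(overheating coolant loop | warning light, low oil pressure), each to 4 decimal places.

Under noisy-OR, P(warning light | causes) = 1 − (1−0.07)·∏(1−qᵢ) over the active causes.
Sum P(warning light|·) weighted by the priors over the 4 (overheating coolant loop, low oil pressure) configurations:
  P(warning light) = 0.07·0.67·0.95 + 0.6466·0.67·0.05 + 0.4978·0.33·0.95 + 0.809164·0.33·0.05
        = 0.044555 + 0.021661 + 0.156060 + 0.013351 = 0.235627
Keeping only the overheating coolant loop-present terms gives 0.169411, so
  P(overheating coolant loop | warning light) = 0.169411 / 0.235627 ≈ 0.7190

Now condition on the additional information:
P(warning light | low oil pressure) = 0.6466×0.67 + 0.809164×0.33 = 0.433222 + 0.267024 = 0.700246
Restricting to configurations with overheating coolant loop present: 0.809164×0.33 = 0.267024.
Hence the posterior is 0.267024/0.700246 ≈ 0.3813.
Conditioning on low oil pressure lowers the posterior on overheating coolant loop: the classic explaining-away effect in a common-effect structure.

P(overheating coolant loop | warning light) ≈ 0.7190; P(overheating coolant loop | warning light, low oil pressure) ≈ 0.3813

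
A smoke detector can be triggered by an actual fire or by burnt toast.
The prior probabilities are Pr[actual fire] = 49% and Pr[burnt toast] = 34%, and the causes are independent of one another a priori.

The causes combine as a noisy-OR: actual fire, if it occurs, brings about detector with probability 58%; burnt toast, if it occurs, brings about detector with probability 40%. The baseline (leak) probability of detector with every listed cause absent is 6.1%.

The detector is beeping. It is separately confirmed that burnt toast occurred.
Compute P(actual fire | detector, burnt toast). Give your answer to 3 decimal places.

P(actual fire | detector, burnt toast) ≈ 0.627

Under noisy-OR, P(detector | causes) = 1 − (1−0.061)·∏(1−qᵢ) over the active causes.
P(detector | burnt toast) = 0.4366·0.51 + 0.763372·0.49 = 0.222666 + 0.374052 = 0.596718
Of this, 0.374052 comes from 0.763372·0.49 (the actual fire=true cases).
Hence the posterior is 0.374052/0.596718 ≈ 0.627.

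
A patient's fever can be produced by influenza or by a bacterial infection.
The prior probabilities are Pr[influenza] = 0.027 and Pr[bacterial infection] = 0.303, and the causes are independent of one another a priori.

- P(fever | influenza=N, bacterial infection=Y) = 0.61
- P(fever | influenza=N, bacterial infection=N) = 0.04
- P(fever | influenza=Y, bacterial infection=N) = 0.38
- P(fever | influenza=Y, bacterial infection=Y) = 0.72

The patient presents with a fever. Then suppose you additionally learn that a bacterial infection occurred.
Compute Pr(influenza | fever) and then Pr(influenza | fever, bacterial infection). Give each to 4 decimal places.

Pr(influenza | fever) ≈ 0.0593; Pr(influenza | fever, bacterial infection) ≈ 0.0317

Numerator (weight on configurations with influenza): 0.007151 + 0.005890 = 0.013041
Denominator P(fever): 0.04*0.973*0.697 + 0.61*0.973*0.303 + 0.38*0.027*0.697 + 0.72*0.027*0.303 = 0.220008
Posterior = 0.013041 / 0.220008 ≈ 0.0593

Now condition on the additional information:
By total probability over both values of influenza:
  P(fever | bacterial infection) = 0.61*0.973 + 0.72*0.027
        = 0.593530 + 0.019440 = 0.612970
Keeping only the influenza-present terms gives 0.019440, so
  P(influenza | fever, bacterial infection) = 0.019440 / 0.612970 ≈ 0.0317
— bacterial infection explains away the evidence for influenza.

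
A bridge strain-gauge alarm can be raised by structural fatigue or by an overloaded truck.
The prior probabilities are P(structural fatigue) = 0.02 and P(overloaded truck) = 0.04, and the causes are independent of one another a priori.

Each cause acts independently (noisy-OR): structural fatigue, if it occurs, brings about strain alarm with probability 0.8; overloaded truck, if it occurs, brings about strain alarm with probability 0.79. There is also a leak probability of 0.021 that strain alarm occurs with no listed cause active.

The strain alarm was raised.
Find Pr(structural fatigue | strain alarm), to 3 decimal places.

Pr(structural fatigue | strain alarm) ≈ 0.242

Under noisy-OR, P(strain alarm | causes) = 1 − (1−0.021)·∏(1−qᵢ) over the active causes.
P(strain alarm) = 0.021×0.98×0.96 + 0.79441×0.98×0.04 + 0.8042×0.02×0.96 + 0.958882×0.02×0.04 = 0.019757 + 0.031141 + 0.015441 + 0.000767 = 0.067106
The structural fatigue-present share is 0.015441 + 0.000767 = 0.016208.
So P(structural fatigue | strain alarm) = 0.016208/0.067106 ≈ 0.242.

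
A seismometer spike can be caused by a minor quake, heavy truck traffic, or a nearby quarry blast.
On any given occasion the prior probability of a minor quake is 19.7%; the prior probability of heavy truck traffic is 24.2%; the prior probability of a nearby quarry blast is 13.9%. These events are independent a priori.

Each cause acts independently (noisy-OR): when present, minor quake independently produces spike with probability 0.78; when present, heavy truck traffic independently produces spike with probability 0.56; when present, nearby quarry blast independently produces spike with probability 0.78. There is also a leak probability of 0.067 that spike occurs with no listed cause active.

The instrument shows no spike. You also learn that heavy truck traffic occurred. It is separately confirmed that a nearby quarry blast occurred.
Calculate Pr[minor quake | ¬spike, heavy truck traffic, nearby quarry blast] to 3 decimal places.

Pr[minor quake | ¬spike, heavy truck traffic, nearby quarry blast] ≈ 0.051

Under noisy-OR, P(spike | causes) = 1 − (1−0.067)·∏(1−qᵢ) over the active causes.
By total probability over both values of minor quake:
  P(¬spike | heavy truck traffic, nearby quarry blast) = 0.090314*0.803 + 0.019869*0.197
        = 0.072522 + 0.003914 = 0.076436
The terms with minor quake present sum to 0.003914, so
  P(minor quake | ¬spike, heavy truck traffic, nearby quarry blast) = 0.003914 / 0.076436 ≈ 0.051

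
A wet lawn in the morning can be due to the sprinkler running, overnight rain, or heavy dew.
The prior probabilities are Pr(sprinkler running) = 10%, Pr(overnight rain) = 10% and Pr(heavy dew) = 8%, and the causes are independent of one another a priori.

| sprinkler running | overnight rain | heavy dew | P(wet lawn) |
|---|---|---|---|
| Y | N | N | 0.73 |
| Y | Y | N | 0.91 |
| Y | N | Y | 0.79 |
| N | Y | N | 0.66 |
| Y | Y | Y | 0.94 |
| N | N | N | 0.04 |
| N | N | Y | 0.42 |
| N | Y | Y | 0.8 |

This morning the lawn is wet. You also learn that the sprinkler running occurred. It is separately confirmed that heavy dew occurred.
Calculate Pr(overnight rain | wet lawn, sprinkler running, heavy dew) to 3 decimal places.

P(wet lawn | sprinkler running, heavy dew) = 0.79*0.9 + 0.94*0.1 = 0.711000 + 0.094000 = 0.805000
Restricting to configurations with overnight rain present: 0.94*0.1 = 0.094000.
Hence the posterior is 0.094000/0.805000 ≈ 0.117.

Pr(overnight rain | wet lawn, sprinkler running, heavy dew) ≈ 0.117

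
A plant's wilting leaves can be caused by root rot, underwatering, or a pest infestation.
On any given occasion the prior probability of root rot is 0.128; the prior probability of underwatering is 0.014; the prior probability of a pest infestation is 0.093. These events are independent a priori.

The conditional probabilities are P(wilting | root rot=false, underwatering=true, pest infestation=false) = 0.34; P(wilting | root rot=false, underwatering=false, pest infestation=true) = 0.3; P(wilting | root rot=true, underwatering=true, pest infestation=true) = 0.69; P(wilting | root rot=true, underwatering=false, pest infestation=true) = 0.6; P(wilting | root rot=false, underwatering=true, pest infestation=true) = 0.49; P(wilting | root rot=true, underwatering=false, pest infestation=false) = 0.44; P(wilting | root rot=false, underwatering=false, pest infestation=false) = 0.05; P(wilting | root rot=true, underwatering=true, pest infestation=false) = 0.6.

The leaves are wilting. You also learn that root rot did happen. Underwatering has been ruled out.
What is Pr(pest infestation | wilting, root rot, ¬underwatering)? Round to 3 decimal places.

Pr(pest infestation | wilting, root rot, ¬underwatering) ≈ 0.123

P(wilting | root rot, ¬underwatering) = 0.44*0.907 + 0.6*0.093 = 0.399080 + 0.055800 = 0.454880
The pest infestation-present share is 0.6*0.093 = 0.055800.
So P(pest infestation | wilting, root rot, ¬underwatering) = 0.055800/0.454880 ≈ 0.123.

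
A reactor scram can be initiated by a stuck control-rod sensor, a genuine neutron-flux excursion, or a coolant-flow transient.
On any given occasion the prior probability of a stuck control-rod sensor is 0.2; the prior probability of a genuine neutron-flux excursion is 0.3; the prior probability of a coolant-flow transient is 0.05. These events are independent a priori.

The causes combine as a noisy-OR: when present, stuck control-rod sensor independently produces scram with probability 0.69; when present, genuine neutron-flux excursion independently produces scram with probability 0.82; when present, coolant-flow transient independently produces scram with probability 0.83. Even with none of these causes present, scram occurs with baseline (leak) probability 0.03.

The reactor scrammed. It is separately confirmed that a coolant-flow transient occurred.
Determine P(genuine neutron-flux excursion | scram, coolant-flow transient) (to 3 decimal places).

Under noisy-OR, P(scram | causes) = 1 − (1−0.03)·∏(1−qᵢ) over the active causes.
For the numerator, keep only genuine neutron-flux excursion=true terms: 0.232876 + 0.059448 = 0.292324
The normalizing constant is 0.8351*0.8*0.7 + 0.970318*0.8*0.3 + 0.948881*0.2*0.7 + 0.990799*0.2*0.3 = 0.892823
P(genuine neutron-flux excursion | scram, coolant-flow transient) = 0.292324/0.892823 ≈ 0.327

P(genuine neutron-flux excursion | scram, coolant-flow transient) ≈ 0.327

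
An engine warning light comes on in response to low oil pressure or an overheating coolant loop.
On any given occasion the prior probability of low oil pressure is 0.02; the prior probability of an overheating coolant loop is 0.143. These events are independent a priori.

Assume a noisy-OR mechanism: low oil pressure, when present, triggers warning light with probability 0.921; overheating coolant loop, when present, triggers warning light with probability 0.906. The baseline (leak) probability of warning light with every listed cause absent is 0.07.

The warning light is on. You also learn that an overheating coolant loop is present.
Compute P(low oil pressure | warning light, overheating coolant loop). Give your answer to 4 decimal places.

P(low oil pressure | warning light, overheating coolant loop) ≈ 0.0217

Under noisy-OR, P(warning light | causes) = 1 − (1−0.07)·∏(1−qᵢ) over the active causes.
Numerator (weight on configurations with low oil pressure): 0.993094*0.02 = 0.019862
Denominator P(warning light | overheating coolant loop): 0.91258*0.98 + 0.993094*0.02 = 0.914190
P(low oil pressure | warning light, overheating coolant loop) = 0.019862/0.914190 ≈ 0.0217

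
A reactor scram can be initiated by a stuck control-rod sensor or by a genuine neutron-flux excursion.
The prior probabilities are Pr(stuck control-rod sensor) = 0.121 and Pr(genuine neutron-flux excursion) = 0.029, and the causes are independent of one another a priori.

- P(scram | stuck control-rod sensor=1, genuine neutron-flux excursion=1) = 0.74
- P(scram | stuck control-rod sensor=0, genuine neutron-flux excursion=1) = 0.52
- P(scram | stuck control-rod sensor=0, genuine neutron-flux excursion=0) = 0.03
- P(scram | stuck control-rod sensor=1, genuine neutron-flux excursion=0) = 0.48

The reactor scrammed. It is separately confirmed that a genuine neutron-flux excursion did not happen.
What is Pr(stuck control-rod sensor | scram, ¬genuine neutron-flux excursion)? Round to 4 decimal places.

Numerator (weight on configurations with stuck control-rod sensor): 0.48*0.121 = 0.058080
Normalizer over all consistent configurations: 0.03*0.879 + 0.48*0.121 = 0.084450
P(stuck control-rod sensor | scram, ¬genuine neutron-flux excursion) = 0.058080/0.084450 ≈ 0.6877

Pr(stuck control-rod sensor | scram, ¬genuine neutron-flux excursion) ≈ 0.6877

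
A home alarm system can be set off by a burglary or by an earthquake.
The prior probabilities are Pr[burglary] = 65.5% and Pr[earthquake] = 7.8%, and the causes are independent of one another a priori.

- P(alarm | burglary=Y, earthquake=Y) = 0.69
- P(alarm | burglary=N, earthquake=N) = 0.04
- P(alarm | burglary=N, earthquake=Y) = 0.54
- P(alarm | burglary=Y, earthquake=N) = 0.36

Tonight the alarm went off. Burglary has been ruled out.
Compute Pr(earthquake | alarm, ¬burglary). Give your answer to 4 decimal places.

Pr(earthquake | alarm, ¬burglary) ≈ 0.5332

Weight on earthquake=true, given the evidence: 0.54×0.078 = 0.042120
Denominator P(alarm | ¬burglary): 0.04×0.922 + 0.54×0.078 = 0.079000
P(earthquake | alarm, ¬burglary) = 0.042120/0.079000 ≈ 0.5332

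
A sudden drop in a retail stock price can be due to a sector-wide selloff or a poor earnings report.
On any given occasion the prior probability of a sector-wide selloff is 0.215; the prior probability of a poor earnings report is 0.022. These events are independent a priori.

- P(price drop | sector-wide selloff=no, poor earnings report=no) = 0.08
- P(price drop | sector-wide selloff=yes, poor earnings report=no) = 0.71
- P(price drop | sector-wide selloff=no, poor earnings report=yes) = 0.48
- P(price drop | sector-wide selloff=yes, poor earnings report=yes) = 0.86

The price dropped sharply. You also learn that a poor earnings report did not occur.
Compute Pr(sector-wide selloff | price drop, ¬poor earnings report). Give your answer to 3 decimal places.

Pr(sector-wide selloff | price drop, ¬poor earnings report) ≈ 0.709

Weight on sector-wide selloff=true, given the evidence: 0.71×0.215 = 0.152650
Normalizer over all consistent configurations: 0.08×0.785 + 0.71×0.215 = 0.215450
Posterior = 0.152650 / 0.215450 ≈ 0.709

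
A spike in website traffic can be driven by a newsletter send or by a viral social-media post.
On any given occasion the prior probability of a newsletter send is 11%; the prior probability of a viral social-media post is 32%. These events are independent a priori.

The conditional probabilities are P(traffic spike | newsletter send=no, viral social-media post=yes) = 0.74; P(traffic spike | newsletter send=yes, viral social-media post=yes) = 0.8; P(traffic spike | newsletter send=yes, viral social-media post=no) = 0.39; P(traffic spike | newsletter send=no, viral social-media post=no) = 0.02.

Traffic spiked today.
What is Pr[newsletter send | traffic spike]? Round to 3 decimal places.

Pr[newsletter send | traffic spike] ≈ 0.205

For the numerator, keep only newsletter send=true terms: 0.029172 + 0.028160 = 0.057332
The normalizing constant is 0.02·0.89·0.68 + 0.74·0.89·0.32 + 0.39·0.11·0.68 + 0.8·0.11·0.32 = 0.280188
P(newsletter send | traffic spike) = 0.057332/0.280188 ≈ 0.205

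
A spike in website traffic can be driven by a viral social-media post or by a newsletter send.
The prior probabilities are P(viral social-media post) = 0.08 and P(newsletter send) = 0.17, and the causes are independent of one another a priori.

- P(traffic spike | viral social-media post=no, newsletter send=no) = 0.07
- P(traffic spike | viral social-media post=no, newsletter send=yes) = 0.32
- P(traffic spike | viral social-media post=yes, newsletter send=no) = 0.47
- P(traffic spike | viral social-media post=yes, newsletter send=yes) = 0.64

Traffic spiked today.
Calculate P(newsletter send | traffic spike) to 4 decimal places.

P(newsletter send | traffic spike) ≈ 0.4097

Weight on newsletter send=true, given the evidence: 0.050048 + 0.008704 = 0.058752
Denominator P(traffic spike): 0.07·0.92·0.83 + 0.32·0.92·0.17 + 0.47·0.08·0.83 + 0.64·0.08·0.17 = 0.143412
P(newsletter send | traffic spike) = 0.058752/0.143412 ≈ 0.4097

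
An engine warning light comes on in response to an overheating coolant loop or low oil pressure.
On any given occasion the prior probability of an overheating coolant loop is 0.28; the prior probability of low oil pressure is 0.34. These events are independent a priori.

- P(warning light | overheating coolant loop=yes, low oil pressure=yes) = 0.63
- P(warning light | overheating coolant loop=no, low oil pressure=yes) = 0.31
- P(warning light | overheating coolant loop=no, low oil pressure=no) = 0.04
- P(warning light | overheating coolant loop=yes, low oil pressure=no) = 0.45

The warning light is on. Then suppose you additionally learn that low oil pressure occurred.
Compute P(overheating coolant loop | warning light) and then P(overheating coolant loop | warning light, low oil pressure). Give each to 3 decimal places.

By total probability over the 4 (overheating coolant loop, low oil pressure) configurations:
  P(warning light) = 0.04×0.72×0.66 + 0.31×0.72×0.34 + 0.45×0.28×0.66 + 0.63×0.28×0.34
        = 0.019008 + 0.075888 + 0.083160 + 0.059976 = 0.238032
Keeping only the overheating coolant loop-present terms gives 0.143136, so
  P(overheating coolant loop | warning light) = 0.143136 / 0.238032 ≈ 0.601

With the extra evidence:
Sum P(warning light|·) weighted by the priors over both values of overheating coolant loop:
  P(warning light | low oil pressure) = 0.31·0.72 + 0.63·0.28
        = 0.223200 + 0.176400 = 0.399600
The terms with overheating coolant loop present sum to 0.176400, so
  P(overheating coolant loop | warning light, low oil pressure) = 0.176400 / 0.399600 ≈ 0.441

P(overheating coolant loop | warning light) ≈ 0.601; P(overheating coolant loop | warning light, low oil pressure) ≈ 0.441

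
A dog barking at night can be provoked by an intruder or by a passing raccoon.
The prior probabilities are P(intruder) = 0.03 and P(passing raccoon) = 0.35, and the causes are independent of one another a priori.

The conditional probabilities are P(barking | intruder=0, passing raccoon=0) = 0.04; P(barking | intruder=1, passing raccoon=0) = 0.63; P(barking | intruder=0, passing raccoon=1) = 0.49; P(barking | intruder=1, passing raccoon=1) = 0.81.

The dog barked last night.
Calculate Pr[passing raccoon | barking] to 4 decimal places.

Pr[passing raccoon | barking] ≈ 0.8234

Sum P(barking|·) weighted by the priors over the 4 (intruder, passing raccoon) configurations:
  P(barking) = 0.04·0.97·0.65 + 0.49·0.97·0.35 + 0.63·0.03·0.65 + 0.81·0.03·0.35
        = 0.025220 + 0.166355 + 0.012285 + 0.008505 = 0.212365
The terms with passing raccoon present sum to 0.174860, so
  P(passing raccoon | barking) = 0.174860 / 0.212365 ≈ 0.8234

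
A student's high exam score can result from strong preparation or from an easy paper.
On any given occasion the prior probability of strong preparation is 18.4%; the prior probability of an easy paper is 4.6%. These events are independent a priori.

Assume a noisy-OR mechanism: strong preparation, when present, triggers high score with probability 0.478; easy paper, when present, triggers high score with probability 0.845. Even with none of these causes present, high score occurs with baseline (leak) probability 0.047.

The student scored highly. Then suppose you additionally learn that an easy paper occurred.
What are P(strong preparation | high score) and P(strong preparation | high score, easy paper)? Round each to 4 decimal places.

Under noisy-OR, P(high score | causes) = 1 − (1−0.047)·∏(1−qᵢ) over the active causes.
Weight on strong preparation=true, given the evidence: 0.088213 + 0.007811 = 0.096024
Denominator P(high score): 0.047×0.816×0.954 + 0.852285×0.816×0.046 + 0.502534×0.184×0.954 + 0.922893×0.184×0.046 = 0.164603
P(strong preparation | high score) = 0.096024/0.164603 ≈ 0.5834

With the extra evidence:
For the numerator, keep only strong preparation=true terms: 0.922893·0.184 = 0.169812
Denominator P(high score | easy paper): 0.852285·0.816 + 0.922893·0.184 = 0.865277
Posterior = 0.169812 / 0.865277 ≈ 0.1963

P(strong preparation | high score) ≈ 0.5834; P(strong preparation | high score, easy paper) ≈ 0.1963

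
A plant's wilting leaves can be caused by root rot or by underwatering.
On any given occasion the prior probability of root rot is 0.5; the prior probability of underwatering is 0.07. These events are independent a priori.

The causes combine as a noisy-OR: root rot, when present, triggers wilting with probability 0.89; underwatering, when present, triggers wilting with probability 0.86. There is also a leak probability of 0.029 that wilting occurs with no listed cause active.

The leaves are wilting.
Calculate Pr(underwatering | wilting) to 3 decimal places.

Under noisy-OR, P(wilting | causes) = 1 − (1−0.029)·∏(1−qᵢ) over the active causes.
For the numerator, keep only underwatering=true terms: 0.030242 + 0.034477 = 0.064719
Denominator P(wilting): 0.029·0.5·0.93 + 0.86406·0.5·0.07 + 0.89319·0.5·0.93 + 0.985047·0.5·0.07 = 0.493537
P(underwatering | wilting) = 0.064719/0.493537 ≈ 0.131

Pr(underwatering | wilting) ≈ 0.131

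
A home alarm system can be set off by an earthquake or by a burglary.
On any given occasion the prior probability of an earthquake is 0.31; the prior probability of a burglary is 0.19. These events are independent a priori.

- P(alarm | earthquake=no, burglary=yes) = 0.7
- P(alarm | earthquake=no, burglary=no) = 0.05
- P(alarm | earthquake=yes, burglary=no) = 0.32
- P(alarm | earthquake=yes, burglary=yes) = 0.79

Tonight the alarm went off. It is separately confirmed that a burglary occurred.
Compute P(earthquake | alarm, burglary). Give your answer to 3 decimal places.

P(earthquake | alarm, burglary) ≈ 0.336

P(alarm | burglary) = 0.7*0.69 + 0.79*0.31 = 0.483000 + 0.244900 = 0.727900
Of this, 0.244900 comes from 0.79*0.31 (the earthquake=true cases).
P(earthquake | alarm, burglary) = 0.244900 / 0.727900 ≈ 0.336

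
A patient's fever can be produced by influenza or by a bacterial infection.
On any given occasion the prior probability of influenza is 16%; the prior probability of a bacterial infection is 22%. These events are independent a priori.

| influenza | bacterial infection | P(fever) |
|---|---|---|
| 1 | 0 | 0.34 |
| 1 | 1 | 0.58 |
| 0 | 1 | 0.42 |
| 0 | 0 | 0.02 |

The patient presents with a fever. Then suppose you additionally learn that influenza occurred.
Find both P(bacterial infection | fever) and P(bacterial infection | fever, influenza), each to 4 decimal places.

By total probability over the 4 (influenza, bacterial infection) configurations:
  P(fever) = 0.02×0.84×0.78 + 0.42×0.84×0.22 + 0.34×0.16×0.78 + 0.58×0.16×0.22
        = 0.013104 + 0.077616 + 0.042432 + 0.020416 = 0.153568
Keeping only the bacterial infection-present terms gives 0.098032, so
  P(bacterial infection | fever) = 0.098032 / 0.153568 ≈ 0.6384

Now also conditioning on influenza=true:
P(fever | influenza) = 0.34·0.78 + 0.58·0.22 = 0.265200 + 0.127600 = 0.392800
Restricting to configurations with bacterial infection present: 0.58·0.22 = 0.127600.
Hence the posterior is 0.127600/0.392800 ≈ 0.3248.

P(bacterial infection | fever) ≈ 0.6384; P(bacterial infection | fever, influenza) ≈ 0.3248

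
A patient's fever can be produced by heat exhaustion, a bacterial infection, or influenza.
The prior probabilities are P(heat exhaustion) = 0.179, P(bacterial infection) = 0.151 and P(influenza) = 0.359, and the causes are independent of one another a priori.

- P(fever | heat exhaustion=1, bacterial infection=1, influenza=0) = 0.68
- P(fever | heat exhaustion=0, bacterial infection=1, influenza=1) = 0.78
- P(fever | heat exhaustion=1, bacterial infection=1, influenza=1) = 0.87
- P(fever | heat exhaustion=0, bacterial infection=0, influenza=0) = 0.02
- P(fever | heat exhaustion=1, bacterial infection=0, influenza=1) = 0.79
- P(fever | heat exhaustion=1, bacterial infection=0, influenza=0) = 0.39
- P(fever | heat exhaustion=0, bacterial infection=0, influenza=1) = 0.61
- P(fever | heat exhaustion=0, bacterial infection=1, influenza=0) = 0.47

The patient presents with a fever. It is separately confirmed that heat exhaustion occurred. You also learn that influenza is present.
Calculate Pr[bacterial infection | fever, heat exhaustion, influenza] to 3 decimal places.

Sum P(fever|·) weighted by the priors over both values of bacterial infection:
  P(fever | heat exhaustion, influenza) = 0.79×0.849 + 0.87×0.151
        = 0.670710 + 0.131370 = 0.802080
Keeping only the bacterial infection-present terms gives 0.131370, so
  P(bacterial infection | fever, heat exhaustion, influenza) = 0.131370 / 0.802080 ≈ 0.164

Pr[bacterial infection | fever, heat exhaustion, influenza] ≈ 0.164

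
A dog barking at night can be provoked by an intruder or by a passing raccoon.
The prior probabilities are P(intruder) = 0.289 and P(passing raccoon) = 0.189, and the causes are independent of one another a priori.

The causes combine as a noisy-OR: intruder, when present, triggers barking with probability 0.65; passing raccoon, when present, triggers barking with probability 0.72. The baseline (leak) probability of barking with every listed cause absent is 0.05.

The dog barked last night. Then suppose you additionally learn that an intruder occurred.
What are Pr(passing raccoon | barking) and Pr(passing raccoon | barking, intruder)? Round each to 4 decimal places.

Pr(passing raccoon | barking) ≈ 0.4444; Pr(passing raccoon | barking, intruder) ≈ 0.2405

Under noisy-OR, P(barking | causes) = 1 − (1−0.05)·∏(1−qᵢ) over the active causes.
Numerator (weight on configurations with passing raccoon): 0.098634 + 0.049536 = 0.148170
The normalizing constant is 0.05·0.711·0.811 + 0.734·0.711·0.189 + 0.6675·0.289·0.811 + 0.9069·0.289·0.189 = 0.333449
P(passing raccoon | barking) = 0.148170/0.333449 ≈ 0.4444

With the extra evidence:
Numerator (weight on configurations with passing raccoon): 0.9069*0.189 = 0.171404
The normalizing constant is 0.6675*0.811 + 0.9069*0.189 = 0.712747
P(passing raccoon | barking, intruder) = 0.171404/0.712747 ≈ 0.2405
— intruder explains away the evidence for passing raccoon.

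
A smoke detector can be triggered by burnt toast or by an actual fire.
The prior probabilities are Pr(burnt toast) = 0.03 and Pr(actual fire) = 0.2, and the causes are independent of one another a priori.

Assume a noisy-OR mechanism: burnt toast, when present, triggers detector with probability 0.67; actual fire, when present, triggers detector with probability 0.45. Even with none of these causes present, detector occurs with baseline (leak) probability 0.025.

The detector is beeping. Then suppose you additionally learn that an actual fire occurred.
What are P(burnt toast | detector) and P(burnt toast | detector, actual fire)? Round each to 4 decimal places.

Under noisy-OR, P(detector | causes) = 1 − (1−0.025)·∏(1−qᵢ) over the active causes.
P(detector) = 0.025×0.97×0.8 + 0.46375×0.97×0.2 + 0.67825×0.03×0.8 + 0.823037×0.03×0.2 = 0.019400 + 0.089968 + 0.016278 + 0.004938 = 0.130584
Of this, 0.021216 comes from 0.016278 + 0.004938 (the burnt toast=true cases).
So P(burnt toast | detector) = 0.021216/0.130584 ≈ 0.1625.

Now also conditioning on actual fire=true:
For the numerator, keep only burnt toast=true terms: 0.823037*0.03 = 0.024691
Normalizer over all consistent configurations: 0.46375*0.97 + 0.823037*0.03 = 0.474529
P(burnt toast | detector, actual fire) = 0.024691/0.474529 ≈ 0.0520

P(burnt toast | detector) ≈ 0.1625; P(burnt toast | detector, actual fire) ≈ 0.0520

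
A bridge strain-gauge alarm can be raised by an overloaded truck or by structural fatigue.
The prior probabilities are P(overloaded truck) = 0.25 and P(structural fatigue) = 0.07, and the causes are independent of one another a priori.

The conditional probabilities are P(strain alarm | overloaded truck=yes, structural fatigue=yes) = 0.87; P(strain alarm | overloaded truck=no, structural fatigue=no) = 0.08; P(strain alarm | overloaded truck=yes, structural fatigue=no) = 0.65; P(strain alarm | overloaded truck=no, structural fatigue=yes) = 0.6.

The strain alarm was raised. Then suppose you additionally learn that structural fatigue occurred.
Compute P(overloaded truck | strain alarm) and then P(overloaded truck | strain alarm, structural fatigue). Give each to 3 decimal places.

For the numerator, keep only overloaded truck=true terms: 0.151125 + 0.015225 = 0.166350
Normalizer over all consistent configurations: 0.08·0.75·0.93 + 0.6·0.75·0.07 + 0.65·0.25·0.93 + 0.87·0.25·0.07 = 0.253650
P(overloaded truck | strain alarm) = 0.166350/0.253650 ≈ 0.656

With the extra evidence:
Weight on overloaded truck=true, given the evidence: 0.87×0.25 = 0.217500
The normalizing constant is 0.6×0.75 + 0.87×0.25 = 0.667500
Posterior = 0.217500 / 0.667500 ≈ 0.326
— structural fatigue explains away the evidence for overloaded truck.

P(overloaded truck | strain alarm) ≈ 0.656; P(overloaded truck | strain alarm, structural fatigue) ≈ 0.326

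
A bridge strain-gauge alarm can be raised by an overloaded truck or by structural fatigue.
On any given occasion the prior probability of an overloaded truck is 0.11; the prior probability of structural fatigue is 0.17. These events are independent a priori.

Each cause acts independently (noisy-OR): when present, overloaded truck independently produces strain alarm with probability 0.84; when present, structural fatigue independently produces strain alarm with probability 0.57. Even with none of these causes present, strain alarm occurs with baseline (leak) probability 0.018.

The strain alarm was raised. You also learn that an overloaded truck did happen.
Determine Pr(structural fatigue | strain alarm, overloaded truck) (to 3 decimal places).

Pr(structural fatigue | strain alarm, overloaded truck) ≈ 0.185

Under noisy-OR, P(strain alarm | causes) = 1 − (1−0.018)·∏(1−qᵢ) over the active causes.
Numerator (weight on configurations with structural fatigue): 0.932438*0.17 = 0.158514
Denominator P(strain alarm | overloaded truck): 0.84288*0.83 + 0.932438*0.17 = 0.858104
P(structural fatigue | strain alarm, overloaded truck) = 0.158514/0.858104 ≈ 0.185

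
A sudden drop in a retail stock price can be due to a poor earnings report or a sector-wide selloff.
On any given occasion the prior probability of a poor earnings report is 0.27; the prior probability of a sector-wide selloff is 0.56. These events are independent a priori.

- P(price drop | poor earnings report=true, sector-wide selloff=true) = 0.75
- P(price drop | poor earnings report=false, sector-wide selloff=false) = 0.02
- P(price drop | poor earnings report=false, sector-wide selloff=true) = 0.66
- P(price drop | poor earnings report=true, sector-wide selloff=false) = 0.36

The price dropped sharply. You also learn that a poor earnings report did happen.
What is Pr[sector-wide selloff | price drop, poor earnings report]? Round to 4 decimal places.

P(price drop | poor earnings report) = 0.36*0.44 + 0.75*0.56 = 0.158400 + 0.420000 = 0.578400
Of this, 0.420000 comes from 0.75*0.56 (the sector-wide selloff=true cases).
P(sector-wide selloff | price drop, poor earnings report) = 0.420000 / 0.578400 ≈ 0.7261

Pr[sector-wide selloff | price drop, poor earnings report] ≈ 0.7261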